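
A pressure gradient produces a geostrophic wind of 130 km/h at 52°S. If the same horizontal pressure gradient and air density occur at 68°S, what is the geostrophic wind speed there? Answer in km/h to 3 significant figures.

110 km/h

With the same pressure gradient and density, V_g ∝ 1/f ∝ 1/sin φ.
V₂ = V₁ · sin φ₁ / sin φ₂ = 130 × sin 52° / sin 68°
V₂ = 130 × 0.7880/0.9272 = 110 km/h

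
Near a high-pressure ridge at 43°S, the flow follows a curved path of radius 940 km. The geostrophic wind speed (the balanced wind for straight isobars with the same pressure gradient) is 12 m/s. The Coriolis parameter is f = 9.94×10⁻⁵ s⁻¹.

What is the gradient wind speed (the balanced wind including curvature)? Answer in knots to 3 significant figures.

Around a high, pressure-gradient force acts outward with centrifugal, so Coriolis balances both:
fV = (1/ρ)|∂P/∂n| + V²/R  →  V² − fR·V + fR·V_g = 0
With fR = 9.94×10⁻⁵ × 940×10³ m = 93.4 m/s:
V = [fR − √((fR)² − 4 fR V_g)]/2 = [93.4 − √(93.4² − 4×93.4×12)]/2 = 14.1 m/s
Supergeostrophic (V > V_g = 12 m/s), as expected around a high.
Converting: 14.1 m/s × 1.944 = 27.5 knots

27.5 knots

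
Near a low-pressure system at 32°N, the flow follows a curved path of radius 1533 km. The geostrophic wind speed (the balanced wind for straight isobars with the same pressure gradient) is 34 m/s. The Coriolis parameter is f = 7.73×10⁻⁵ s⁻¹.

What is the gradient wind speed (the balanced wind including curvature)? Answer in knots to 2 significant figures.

54 knots

Around a low, centrifugal force acts outward with Coriolis, so pressure-gradient force balances both:
(1/ρ)|∂P/∂n| = fV + V²/R  →  V² + fR·V − fR·V_g = 0
With fR = 7.73×10⁻⁵ × 1533×10³ m = 119 m/s:
V = [−fR + √((fR)² + 4 fR V_g)]/2 = [−119 + √(119² + 4×119×34)]/2 = 27.6 m/s
Subgeostrophic (V < V_g = 34 m/s), as expected around a low.
Converting: 27.6 m/s × 1.944 = 54 knots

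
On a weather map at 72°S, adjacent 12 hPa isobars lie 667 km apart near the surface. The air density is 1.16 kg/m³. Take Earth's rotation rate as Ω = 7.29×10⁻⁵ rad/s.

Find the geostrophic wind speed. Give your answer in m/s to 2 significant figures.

11 m/s

Coriolis parameter at 72°S:
f = 2Ω sin φ = 2 × 7.29×10⁻⁵ × sin 72° = 1.39×10⁻⁴ s⁻¹
Pressure gradient: |∂P/∂n| = 1200 Pa / 667000 m = 1.80×10⁻³ Pa/m
Geostrophic balance (pressure-gradient force = Coriolis force):
V_g = (1/(fρ)) |∂P/∂n| = 1.80×10⁻³ / (1.39×10⁻⁴ × 1.16) = 11.2 m/s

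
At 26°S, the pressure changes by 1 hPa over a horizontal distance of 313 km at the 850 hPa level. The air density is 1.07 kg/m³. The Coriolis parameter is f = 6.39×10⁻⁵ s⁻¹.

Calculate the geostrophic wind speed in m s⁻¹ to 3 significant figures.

Pressure gradient: |∂P/∂n| = 100 Pa / 313000 m = 3.19×10⁻⁴ Pa/m
Geostrophic balance (pressure-gradient force = Coriolis force):
V_g = (1/(fρ)) |∂P/∂n| = 3.19×10⁻⁴ / (6.39×10⁻⁵ × 1.07) = 4.67 m/s

4.67 m s⁻¹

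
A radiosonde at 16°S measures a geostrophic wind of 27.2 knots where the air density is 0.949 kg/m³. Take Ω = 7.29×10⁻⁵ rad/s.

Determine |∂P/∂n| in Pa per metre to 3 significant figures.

Coriolis parameter at 16°S:
f = 2Ω sin φ = 2 × 7.29×10⁻⁵ × sin 16° = 4.02×10⁻⁵ s⁻¹
Wind speed in SI: 27.2 knots = 14.0 m/s
Geostrophic balance rearranged: |∂P/∂n| = f ρ V_g
|∂P/∂n| = 4.02×10⁻⁵ × 0.949 × 14.0 = 5.34×10⁻⁴ Pa/m

5.34×10⁻⁴ Pa/m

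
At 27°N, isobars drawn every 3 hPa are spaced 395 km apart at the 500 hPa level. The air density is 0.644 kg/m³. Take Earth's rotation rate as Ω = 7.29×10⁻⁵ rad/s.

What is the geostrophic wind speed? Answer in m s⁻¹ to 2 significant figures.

18 m s⁻¹

Coriolis parameter at 27°N:
f = 2Ω sin φ = 2 × 7.29×10⁻⁵ × sin 27° = 6.62×10⁻⁵ s⁻¹
Pressure gradient: |∂P/∂n| = 300 Pa / 395000 m = 7.59×10⁻⁴ Pa/m
Geostrophic balance (pressure-gradient force = Coriolis force):
V_g = (1/(fρ)) |∂P/∂n| = 7.59×10⁻⁴ / (6.62×10⁻⁵ × 0.644) = 17.8 m/s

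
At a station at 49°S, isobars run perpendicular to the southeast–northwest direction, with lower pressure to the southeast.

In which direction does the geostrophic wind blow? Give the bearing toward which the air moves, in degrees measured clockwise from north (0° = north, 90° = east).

The pressure-gradient force points toward the southeast (bearing 135°).
Geostrophic balance: in the Southern Hemisphere the Coriolis force deflects motion to the left, so the geostrophic wind blows 90° to the left of the pressure-gradient force (low pressure on the right).
Rotating 135° by 90° counterclockwise gives 045° — the wind blows toward the northeast.

045°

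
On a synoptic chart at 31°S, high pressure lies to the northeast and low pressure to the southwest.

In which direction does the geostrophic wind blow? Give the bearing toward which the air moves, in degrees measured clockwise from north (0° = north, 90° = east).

135°

The pressure-gradient force points toward the southwest (bearing 225°).
Geostrophic balance: in the Southern Hemisphere the Coriolis force deflects motion to the left, so the geostrophic wind blows 90° to the left of the pressure-gradient force (low pressure on the right).
Rotating 225° by 90° counterclockwise gives 135° — the wind blows toward the southeast.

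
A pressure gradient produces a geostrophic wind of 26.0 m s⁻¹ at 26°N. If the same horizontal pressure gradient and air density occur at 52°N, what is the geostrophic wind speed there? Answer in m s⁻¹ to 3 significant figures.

14.5 m s⁻¹

With the same pressure gradient and density, V_g ∝ 1/f ∝ 1/sin φ.
V₂ = V₁ · sin φ₁ / sin φ₂ = 26.0 × sin 26° / sin 52°
V₂ = 26.0 × 0.4384/0.7880 = 14.5 m s⁻¹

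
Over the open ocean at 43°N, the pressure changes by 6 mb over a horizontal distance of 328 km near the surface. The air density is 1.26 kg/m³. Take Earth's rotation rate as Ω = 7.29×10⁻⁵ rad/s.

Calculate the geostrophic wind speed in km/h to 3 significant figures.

52.6 km/h

Coriolis parameter at 43°N:
f = 2Ω sin φ = 2 × 7.29×10⁻⁵ × sin 43° = 9.94×10⁻⁵ s⁻¹
Pressure gradient: |∂P/∂n| = 600 Pa / 328000 m = 1.83×10⁻³ Pa/m
Geostrophic balance (pressure-gradient force = Coriolis force):
V_g = (1/(fρ)) |∂P/∂n| = 1.83×10⁻³ / (9.94×10⁻⁵ × 1.26) = 14.6 m/s
Converting: 14.6 m/s × 3.6 = 52.6 km/h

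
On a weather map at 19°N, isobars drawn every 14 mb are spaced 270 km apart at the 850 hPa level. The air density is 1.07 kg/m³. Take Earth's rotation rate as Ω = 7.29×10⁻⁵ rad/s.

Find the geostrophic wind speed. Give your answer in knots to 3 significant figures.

198 knots

Coriolis parameter at 19°N:
f = 2Ω sin φ = 2 × 7.29×10⁻⁵ × sin 19° = 4.75×10⁻⁵ s⁻¹
Pressure gradient: |∂P/∂n| = 1400 Pa / 270000 m = 5.19×10⁻³ Pa/m
Geostrophic balance (pressure-gradient force = Coriolis force):
V_g = (1/(fρ)) |∂P/∂n| = 5.19×10⁻³ / (4.75×10⁻⁵ × 1.07) = 102 m/s
Converting: 102 m/s × 1.944 = 198 knots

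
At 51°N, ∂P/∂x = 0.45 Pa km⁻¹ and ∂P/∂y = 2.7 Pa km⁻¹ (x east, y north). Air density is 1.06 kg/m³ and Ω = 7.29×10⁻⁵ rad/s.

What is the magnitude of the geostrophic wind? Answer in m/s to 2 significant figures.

23 m/s

Coriolis parameter at 51°N:
f = 2Ω sin φ = 2 × 7.29×10⁻⁵ × sin 51° = 1.13×10⁻⁴ s⁻¹
Component geostrophic relations (x east, y north):
u_g = −(1/(fρ)) ∂P/∂y,  v_g = (1/(fρ)) ∂P/∂x
u_g = −(2.7×10⁻³)/(1.13×10⁻⁴ × 1.06) = −22.5 m/s;  v_g = (0.45×10⁻³)/(1.13×10⁻⁴ × 1.06) = 3.75 m/s
|V_g| = √(u_g² + v_g²) = 22.8 m/s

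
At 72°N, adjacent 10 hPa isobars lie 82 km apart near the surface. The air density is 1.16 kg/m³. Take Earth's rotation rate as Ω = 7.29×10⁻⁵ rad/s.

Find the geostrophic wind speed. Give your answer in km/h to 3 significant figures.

Coriolis parameter at 72°N:
f = 2Ω sin φ = 2 × 7.29×10⁻⁵ × sin 72° = 1.39×10⁻⁴ s⁻¹
Pressure gradient: |∂P/∂n| = 1000 Pa / 82000 m = 1.22×10⁻² Pa/m
Geostrophic balance (pressure-gradient force = Coriolis force):
V_g = (1/(fρ)) |∂P/∂n| = 1.22×10⁻² / (1.39×10⁻⁴ × 1.16) = 75.8 m/s
Converting: 75.8 m/s × 3.6 = 273 km/h

273 km/h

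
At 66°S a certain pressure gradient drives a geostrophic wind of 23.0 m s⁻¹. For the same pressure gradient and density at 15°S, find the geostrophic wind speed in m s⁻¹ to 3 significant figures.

81.2 m s⁻¹

With the same pressure gradient and density, V_g ∝ 1/f ∝ 1/sin φ.
V₂ = V₁ · sin φ₁ / sin φ₂ = 23.0 × sin 66° / sin 15°
V₂ = 23.0 × 0.9135/0.2588 = 81.2 m s⁻¹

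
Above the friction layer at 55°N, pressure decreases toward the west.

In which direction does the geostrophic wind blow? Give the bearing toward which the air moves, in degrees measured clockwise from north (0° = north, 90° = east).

000°

The pressure-gradient force points toward the west (bearing 270°).
Geostrophic balance: in the Northern Hemisphere the Coriolis force deflects motion to the right, so the geostrophic wind blows 90° to the right of the pressure-gradient force (low pressure on the left).
Rotating 270° by 90° clockwise gives 000° — the wind blows toward the north.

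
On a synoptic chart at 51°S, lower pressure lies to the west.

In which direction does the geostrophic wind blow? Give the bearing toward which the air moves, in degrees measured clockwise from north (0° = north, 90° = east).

The pressure-gradient force points toward the west (bearing 270°).
Geostrophic balance: in the Southern Hemisphere the Coriolis force deflects motion to the left, so the geostrophic wind blows 90° to the left of the pressure-gradient force (low pressure on the right).
Rotating 270° by 90° counterclockwise gives 180° — the wind blows toward the south.

180°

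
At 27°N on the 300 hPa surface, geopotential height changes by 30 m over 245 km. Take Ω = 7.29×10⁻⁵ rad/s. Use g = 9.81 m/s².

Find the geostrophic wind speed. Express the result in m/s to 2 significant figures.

Coriolis parameter at 27°N:
f = 2Ω sin φ = 2 × 7.29×10⁻⁵ × sin 27° = 6.62×10⁻⁵ s⁻¹
Height gradient: |∂Z/∂n| = 30 m / 245000 m = 1.22×10⁻⁴
On a pressure surface, geostrophic balance gives V_g = (g/f)|∂Z/∂n|:
V_g = 9.81 × 1.22×10⁻⁴ / 6.62×10⁻⁵ = 18.1 m/s

18 m/s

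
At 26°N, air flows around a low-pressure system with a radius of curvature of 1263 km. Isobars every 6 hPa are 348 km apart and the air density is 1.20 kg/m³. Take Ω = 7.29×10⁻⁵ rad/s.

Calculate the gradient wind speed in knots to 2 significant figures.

Coriolis parameter at 26°N:
f = 2Ω sin φ = 2 × 7.29×10⁻⁵ × sin 26° = 6.39×10⁻⁵ s⁻¹
Pressure gradient: |∂P/∂n| = 600 Pa / 348000 m = 1.72×10⁻³ Pa/m
Geostrophic speed: V_g = |∂P/∂n|/(fρ) = 1.72×10⁻³/(6.39×10⁻⁵ × 1.20) = 22.5 m/s
Around a low, centrifugal force acts outward with Coriolis, so pressure-gradient force balances both:
(1/ρ)|∂P/∂n| = fV + V²/R  →  V² + fR·V − fR·V_g = 0
With fR = 6.39×10⁻⁵ × 1263×10³ m = 80.7 m/s:
V = [−fR + √((fR)² + 4 fR V_g)]/2 = [−80.7 + √(80.7² + 4×80.7×22.5)]/2 = 18.3 m/s
Subgeostrophic (V < V_g = 22.5 m/s), as expected around a low.
Converting: 18.3 m/s × 1.944 = 36 knots

36 knots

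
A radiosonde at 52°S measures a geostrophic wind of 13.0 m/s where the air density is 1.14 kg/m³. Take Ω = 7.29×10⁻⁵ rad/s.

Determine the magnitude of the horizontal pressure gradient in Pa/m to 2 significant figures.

Coriolis parameter at 52°S:
f = 2Ω sin φ = 2 × 7.29×10⁻⁵ × sin 52° = 1.15×10⁻⁴ s⁻¹
Geostrophic balance rearranged: |∂P/∂n| = f ρ V_g
|∂P/∂n| = 1.15×10⁻⁴ × 1.14 × 13.0 = 1.70×10⁻³ Pa/m

1.7×10⁻³ Pa/m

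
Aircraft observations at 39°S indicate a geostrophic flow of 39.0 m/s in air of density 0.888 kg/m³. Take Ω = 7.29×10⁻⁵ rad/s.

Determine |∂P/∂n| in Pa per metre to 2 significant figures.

Coriolis parameter at 39°S:
f = 2Ω sin φ = 2 × 7.29×10⁻⁵ × sin 39° = 9.18×10⁻⁵ s⁻¹
Geostrophic balance rearranged: |∂P/∂n| = f ρ V_g
|∂P/∂n| = 9.18×10⁻⁵ × 0.888 × 39.0 = 3.18×10⁻³ Pa/m

3.2×10⁻³ Pa/m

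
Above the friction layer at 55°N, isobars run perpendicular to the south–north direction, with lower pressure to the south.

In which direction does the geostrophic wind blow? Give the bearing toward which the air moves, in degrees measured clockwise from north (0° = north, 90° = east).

The pressure-gradient force points toward the south (bearing 180°).
Geostrophic balance: in the Northern Hemisphere the Coriolis force deflects motion to the right, so the geostrophic wind blows 90° to the right of the pressure-gradient force (low pressure on the left).
Rotating 180° by 90° clockwise gives 270° — the wind blows toward the west.

270°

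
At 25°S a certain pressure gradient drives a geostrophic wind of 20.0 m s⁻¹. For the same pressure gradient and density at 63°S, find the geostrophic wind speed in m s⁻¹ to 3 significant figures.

9.49 m s⁻¹

With the same pressure gradient and density, V_g ∝ 1/f ∝ 1/sin φ.
V₂ = V₁ · sin φ₁ / sin φ₂ = 20.0 × sin 25° / sin 63°
V₂ = 20.0 × 0.4226/0.8910 = 9.49 m s⁻¹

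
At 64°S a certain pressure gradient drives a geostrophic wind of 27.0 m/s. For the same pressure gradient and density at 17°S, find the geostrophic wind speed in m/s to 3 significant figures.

83.0 m/s

With the same pressure gradient and density, V_g ∝ 1/f ∝ 1/sin φ.
V₂ = V₁ · sin φ₁ / sin φ₂ = 27.0 × sin 64° / sin 17°
V₂ = 27.0 × 0.8988/0.2924 = 83.0 m/s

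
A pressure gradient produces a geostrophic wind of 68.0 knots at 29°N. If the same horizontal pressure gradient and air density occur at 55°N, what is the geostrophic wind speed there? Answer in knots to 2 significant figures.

With the same pressure gradient and density, V_g ∝ 1/f ∝ 1/sin φ.
V₂ = V₁ · sin φ₁ / sin φ₂ = 68.0 × sin 29° / sin 55°
V₂ = 68.0 × 0.4848/0.8192 = 40 knots

40 knots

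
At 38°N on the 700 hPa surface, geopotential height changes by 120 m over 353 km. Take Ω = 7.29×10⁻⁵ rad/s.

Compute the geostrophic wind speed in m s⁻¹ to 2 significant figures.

37 m s⁻¹

Coriolis parameter at 38°N:
f = 2Ω sin φ = 2 × 7.29×10⁻⁵ × sin 38° = 8.98×10⁻⁵ s⁻¹
Height gradient: |∂Z/∂n| = 120 m / 353000 m = 3.40×10⁻⁴
On a pressure surface, geostrophic balance gives V_g = (g/f)|∂Z/∂n|:
V_g = 9.81 × 3.40×10⁻⁴ / 8.98×10⁻⁵ = 37.2 m/s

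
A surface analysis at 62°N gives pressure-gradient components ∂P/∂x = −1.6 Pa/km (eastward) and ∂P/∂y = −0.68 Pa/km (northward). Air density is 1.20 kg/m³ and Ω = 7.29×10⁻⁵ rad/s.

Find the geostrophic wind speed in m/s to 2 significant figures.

11 m/s

Coriolis parameter at 62°N:
f = 2Ω sin φ = 2 × 7.29×10⁻⁵ × sin 62° = 1.29×10⁻⁴ s⁻¹
Component geostrophic relations (x east, y north):
u_g = −(1/(fρ)) ∂P/∂y,  v_g = (1/(fρ)) ∂P/∂x
u_g = −(−0.68×10⁻³)/(1.29×10⁻⁴ × 1.20) = 4.40 m/s;  v_g = (−1.6×10⁻³)/(1.29×10⁻⁴ × 1.20) = −10.4 m/s
|V_g| = √(u_g² + v_g²) = 11.3 m/s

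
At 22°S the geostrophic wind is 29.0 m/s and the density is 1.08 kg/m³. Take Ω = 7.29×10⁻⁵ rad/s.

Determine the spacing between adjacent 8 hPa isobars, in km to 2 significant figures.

Coriolis parameter at 22°S:
f = 2Ω sin φ = 2 × 7.29×10⁻⁵ × sin 22° = 5.46×10⁻⁵ s⁻¹
Geostrophic balance rearranged: |∂P/∂n| = f ρ V_g
|∂P/∂n| = 5.46×10⁻⁵ × 1.08 × 29.0 = 1.71×10⁻³ Pa/m
Isobar spacing: Δn = ΔP/|∂P/∂n| = 800 Pa / 1.71×10⁻³ Pa/m = 467665 m ≈ 470 km

470 km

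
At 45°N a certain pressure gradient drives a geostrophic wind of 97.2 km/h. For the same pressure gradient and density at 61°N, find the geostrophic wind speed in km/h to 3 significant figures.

78.6 km/h

With the same pressure gradient and density, V_g ∝ 1/f ∝ 1/sin φ.
V₂ = V₁ · sin φ₁ / sin φ₂ = 97.2 × sin 45° / sin 61°
V₂ = 97.2 × 0.7071/0.8746 = 78.6 km/h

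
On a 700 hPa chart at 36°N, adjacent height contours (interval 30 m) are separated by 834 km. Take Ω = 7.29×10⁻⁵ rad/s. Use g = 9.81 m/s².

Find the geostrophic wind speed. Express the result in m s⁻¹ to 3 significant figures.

4.12 m s⁻¹

Coriolis parameter at 36°N:
f = 2Ω sin φ = 2 × 7.29×10⁻⁵ × sin 36° = 8.57×10⁻⁵ s⁻¹
Height gradient: |∂Z/∂n| = 30 m / 834000 m = 3.60×10⁻⁵
On a pressure surface, geostrophic balance gives V_g = (g/f)|∂Z/∂n|:
V_g = 9.81 × 3.60×10⁻⁵ / 8.57×10⁻⁵ = 4.12 m/s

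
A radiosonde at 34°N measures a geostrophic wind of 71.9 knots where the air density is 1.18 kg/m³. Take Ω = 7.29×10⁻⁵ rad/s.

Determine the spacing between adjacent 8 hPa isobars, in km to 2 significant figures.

Coriolis parameter at 34°N:
f = 2Ω sin φ = 2 × 7.29×10⁻⁵ × sin 34° = 8.15×10⁻⁵ s⁻¹
Wind speed in SI: 71.9 knots = 37.0 m/s
Geostrophic balance rearranged: |∂P/∂n| = f ρ V_g
|∂P/∂n| = 8.15×10⁻⁵ × 1.18 × 37.0 = 3.56×10⁻³ Pa/m
Isobar spacing: Δn = ΔP/|∂P/∂n| = 800 Pa / 3.56×10⁻³ Pa/m = 224813 m ≈ 220 km

220 km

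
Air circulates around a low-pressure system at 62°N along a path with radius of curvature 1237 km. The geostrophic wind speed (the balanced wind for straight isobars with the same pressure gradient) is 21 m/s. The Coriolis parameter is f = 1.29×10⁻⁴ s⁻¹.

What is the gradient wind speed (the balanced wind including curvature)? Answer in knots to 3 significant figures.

Around a low, centrifugal force acts outward with Coriolis, so pressure-gradient force balances both:
(1/ρ)|∂P/∂n| = fV + V²/R  →  V² + fR·V − fR·V_g = 0
With fR = 1.29×10⁻⁴ × 1237×10³ m = 160 m/s:
V = [−fR + √((fR)² + 4 fR V_g)]/2 = [−160 + √(160² + 4×160×21)]/2 = 18.8 m/s
Subgeostrophic (V < V_g = 21 m/s), as expected around a low.
Converting: 18.8 m/s × 1.944 = 36.5 knots

36.5 knots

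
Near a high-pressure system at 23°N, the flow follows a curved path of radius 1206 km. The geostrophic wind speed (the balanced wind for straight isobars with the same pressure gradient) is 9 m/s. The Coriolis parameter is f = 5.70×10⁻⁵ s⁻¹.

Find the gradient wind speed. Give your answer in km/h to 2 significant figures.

38 km/h

Around a high, pressure-gradient force acts outward with centrifugal, so Coriolis balances both:
fV = (1/ρ)|∂P/∂n| + V²/R  →  V² − fR·V + fR·V_g = 0
With fR = 5.70×10⁻⁵ × 1206×10³ m = 68.7 m/s:
V = [fR − √((fR)² − 4 fR V_g)]/2 = [68.7 − √(68.7² − 4×68.7×9)]/2 = 10.6 m/s
Supergeostrophic (V > V_g = 9 m/s), as expected around a high.
Converting: 10.6 m/s × 3.6 = 38 km/h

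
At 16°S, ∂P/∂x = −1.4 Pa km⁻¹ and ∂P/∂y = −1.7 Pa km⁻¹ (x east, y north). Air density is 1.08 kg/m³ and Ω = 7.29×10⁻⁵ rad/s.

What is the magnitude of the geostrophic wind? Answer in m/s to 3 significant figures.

50.7 m/s

Coriolis parameter at 16°S:
f = 2Ω sin φ = 2 × 7.29×10⁻⁵ × sin 16° = 4.02×10⁻⁵ s⁻¹
In the Southern Hemisphere f is negative: f = −4.02×10⁻⁵ s⁻¹.
Component geostrophic relations (x east, y north):
u_g = −(1/(fρ)) ∂P/∂y,  v_g = (1/(fρ)) ∂P/∂x
u_g = −(−1.7×10⁻³)/(−4.02×10⁻⁵ × 1.08) = −39.2 m/s;  v_g = (−1.4×10⁻³)/(−4.02×10⁻⁵ × 1.08) = 32.3 m/s
|V_g| = √(u_g² + v_g²) = 50.7 m/s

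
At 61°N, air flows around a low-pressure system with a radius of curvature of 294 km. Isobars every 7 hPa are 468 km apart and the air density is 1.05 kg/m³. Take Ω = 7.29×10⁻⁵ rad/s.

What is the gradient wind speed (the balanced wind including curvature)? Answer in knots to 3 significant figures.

17.5 knots

Coriolis parameter at 61°N:
f = 2Ω sin φ = 2 × 7.29×10⁻⁵ × sin 61° = 1.28×10⁻⁴ s⁻¹
Pressure gradient: |∂P/∂n| = 700 Pa / 468000 m = 1.50×10⁻³ Pa/m
Geostrophic speed: V_g = |∂P/∂n|/(fρ) = 1.50×10⁻³/(1.28×10⁻⁴ × 1.05) = 11.2 m/s
Around a low, centrifugal force acts outward with Coriolis, so pressure-gradient force balances both:
(1/ρ)|∂P/∂n| = fV + V²/R  →  V² + fR·V − fR·V_g = 0
With fR = 1.28×10⁻⁴ × 294×10³ m = 37.5 m/s:
V = [−fR + √((fR)² + 4 fR V_g)]/2 = [−37.5 + √(37.5² + 4×37.5×11.2)]/2 = 9.01 m/s
Subgeostrophic (V < V_g = 11.2 m/s), as expected around a low.
Converting: 9.01 m/s × 1.944 = 17.5 knots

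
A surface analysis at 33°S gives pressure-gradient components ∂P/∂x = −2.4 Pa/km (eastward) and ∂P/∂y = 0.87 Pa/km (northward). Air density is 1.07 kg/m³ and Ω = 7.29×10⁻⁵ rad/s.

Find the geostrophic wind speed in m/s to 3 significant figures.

30.0 m/s

Coriolis parameter at 33°S:
f = 2Ω sin φ = 2 × 7.29×10⁻⁵ × sin 33° = 7.94×10⁻⁵ s⁻¹
In the Southern Hemisphere f is negative: f = −7.94×10⁻⁵ s⁻¹.
Component geostrophic relations (x east, y north):
u_g = −(1/(fρ)) ∂P/∂y,  v_g = (1/(fρ)) ∂P/∂x
u_g = −(0.87×10⁻³)/(−7.94×10⁻⁵ × 1.07) = 10.2 m/s;  v_g = (−2.4×10⁻³)/(−7.94×10⁻⁵ × 1.07) = 28.2 m/s
|V_g| = √(u_g² + v_g²) = 30.0 m/s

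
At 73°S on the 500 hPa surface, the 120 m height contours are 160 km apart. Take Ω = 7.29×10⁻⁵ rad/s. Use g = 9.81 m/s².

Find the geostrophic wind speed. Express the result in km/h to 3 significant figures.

190 km/h

Coriolis parameter at 73°S:
f = 2Ω sin φ = 2 × 7.29×10⁻⁵ × sin 73° = 1.39×10⁻⁴ s⁻¹
Height gradient: |∂Z/∂n| = 120 m / 160000 m = 7.50×10⁻⁴
On a pressure surface, geostrophic balance gives V_g = (g/f)|∂Z/∂n|:
V_g = 9.81 × 7.50×10⁻⁴ / 1.39×10⁻⁴ = 52.8 m/s
Converting: 52.8 m/s × 3.6 = 190 km/h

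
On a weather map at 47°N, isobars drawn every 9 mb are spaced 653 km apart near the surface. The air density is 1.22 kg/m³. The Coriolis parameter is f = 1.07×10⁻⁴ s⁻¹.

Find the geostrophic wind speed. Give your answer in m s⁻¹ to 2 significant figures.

11 m s⁻¹

Pressure gradient: |∂P/∂n| = 900 Pa / 653000 m = 1.38×10⁻³ Pa/m
Geostrophic balance (pressure-gradient force = Coriolis force):
V_g = (1/(fρ)) |∂P/∂n| = 1.38×10⁻³ / (1.07×10⁻⁴ × 1.22) = 10.6 m/s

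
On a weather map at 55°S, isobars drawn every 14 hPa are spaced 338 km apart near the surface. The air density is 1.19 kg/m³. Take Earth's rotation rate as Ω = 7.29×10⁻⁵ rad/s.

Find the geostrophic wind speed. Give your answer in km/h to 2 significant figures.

100 km/h

Coriolis parameter at 55°S:
f = 2Ω sin φ = 2 × 7.29×10⁻⁵ × sin 55° = 1.19×10⁻⁴ s⁻¹
Pressure gradient: |∂P/∂n| = 1400 Pa / 338000 m = 4.14×10⁻³ Pa/m
Geostrophic balance (pressure-gradient force = Coriolis force):
V_g = (1/(fρ)) |∂P/∂n| = 4.14×10⁻³ / (1.19×10⁻⁴ × 1.19) = 29.1 m/s
Converting: 29.1 m/s × 3.6 = 100 km/h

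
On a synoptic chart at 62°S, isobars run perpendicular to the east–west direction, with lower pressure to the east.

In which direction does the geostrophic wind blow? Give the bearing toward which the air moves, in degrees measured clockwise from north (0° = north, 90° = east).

The pressure-gradient force points toward the east (bearing 090°).
Geostrophic balance: in the Southern Hemisphere the Coriolis force deflects motion to the left, so the geostrophic wind blows 90° to the left of the pressure-gradient force (low pressure on the right).
Rotating 090° by 90° counterclockwise gives 000° — the wind blows toward the north.

000°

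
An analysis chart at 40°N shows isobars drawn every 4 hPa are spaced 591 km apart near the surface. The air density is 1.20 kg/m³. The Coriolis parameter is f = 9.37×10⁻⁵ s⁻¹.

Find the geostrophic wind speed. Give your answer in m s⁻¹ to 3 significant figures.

Pressure gradient: |∂P/∂n| = 400 Pa / 591000 m = 6.77×10⁻⁴ Pa/m
Geostrophic balance (pressure-gradient force = Coriolis force):
V_g = (1/(fρ)) |∂P/∂n| = 6.77×10⁻⁴ / (9.37×10⁻⁵ × 1.20) = 6.02 m/s

6.02 m s⁻¹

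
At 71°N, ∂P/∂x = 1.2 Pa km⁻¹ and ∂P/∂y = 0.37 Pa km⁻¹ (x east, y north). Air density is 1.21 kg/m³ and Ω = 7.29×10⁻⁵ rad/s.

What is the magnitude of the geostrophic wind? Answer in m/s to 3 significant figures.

Coriolis parameter at 71°N:
f = 2Ω sin φ = 2 × 7.29×10⁻⁵ × sin 71° = 1.38×10⁻⁴ s⁻¹
Component geostrophic relations (x east, y north):
u_g = −(1/(fρ)) ∂P/∂y,  v_g = (1/(fρ)) ∂P/∂x
u_g = −(0.37×10⁻³)/(1.38×10⁻⁴ × 1.21) = −2.22 m/s;  v_g = (1.2×10⁻³)/(1.38×10⁻⁴ × 1.21) = 7.19 m/s
|V_g| = √(u_g² + v_g²) = 7.53 m/s

7.53 m/s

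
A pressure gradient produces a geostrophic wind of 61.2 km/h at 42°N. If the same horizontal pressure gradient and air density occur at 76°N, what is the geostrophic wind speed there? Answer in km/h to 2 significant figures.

With the same pressure gradient and density, V_g ∝ 1/f ∝ 1/sin φ.
V₂ = V₁ · sin φ₁ / sin φ₂ = 61.2 × sin 42° / sin 76°
V₂ = 61.2 × 0.6691/0.9703 = 42 km/h

42 km/h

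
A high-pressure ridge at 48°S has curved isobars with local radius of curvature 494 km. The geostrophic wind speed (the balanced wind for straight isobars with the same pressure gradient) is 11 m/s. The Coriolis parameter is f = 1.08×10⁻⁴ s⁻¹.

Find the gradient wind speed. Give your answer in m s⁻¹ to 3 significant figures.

Around a high, pressure-gradient force acts outward with centrifugal, so Coriolis balances both:
fV = (1/ρ)|∂P/∂n| + V²/R  →  V² − fR·V + fR·V_g = 0
With fR = 1.08×10⁻⁴ × 494×10³ m = 53.4 m/s:
V = [fR − √((fR)² − 4 fR V_g)]/2 = [53.4 − √(53.4² − 4×53.4×11)]/2 = 15.5 m/s
Supergeostrophic (V > V_g = 11 m/s), as expected around a high.

15.5 m s⁻¹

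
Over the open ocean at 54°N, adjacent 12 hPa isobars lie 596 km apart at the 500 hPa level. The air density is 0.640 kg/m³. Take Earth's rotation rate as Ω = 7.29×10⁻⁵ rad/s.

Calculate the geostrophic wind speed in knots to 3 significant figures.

51.8 knots

Coriolis parameter at 54°N:
f = 2Ω sin φ = 2 × 7.29×10⁻⁵ × sin 54° = 1.18×10⁻⁴ s⁻¹
Pressure gradient: |∂P/∂n| = 1200 Pa / 596000 m = 2.01×10⁻³ Pa/m
Geostrophic balance (pressure-gradient force = Coriolis force):
V_g = (1/(fρ)) |∂P/∂n| = 2.01×10⁻³ / (1.18×10⁻⁴ × 0.640) = 26.7 m/s
Converting: 26.7 m/s × 1.944 = 51.8 knots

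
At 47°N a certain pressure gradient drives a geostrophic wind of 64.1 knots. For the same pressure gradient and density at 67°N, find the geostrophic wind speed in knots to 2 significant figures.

51 knots

With the same pressure gradient and density, V_g ∝ 1/f ∝ 1/sin φ.
V₂ = V₁ · sin φ₁ / sin φ₂ = 64.1 × sin 47° / sin 67°
V₂ = 64.1 × 0.7314/0.9205 = 51 knots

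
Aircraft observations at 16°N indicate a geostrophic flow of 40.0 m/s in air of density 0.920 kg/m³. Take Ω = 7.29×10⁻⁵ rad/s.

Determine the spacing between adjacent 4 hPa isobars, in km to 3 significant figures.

Coriolis parameter at 16°N:
f = 2Ω sin φ = 2 × 7.29×10⁻⁵ × sin 16° = 4.02×10⁻⁵ s⁻¹
Geostrophic balance rearranged: |∂P/∂n| = f ρ V_g
|∂P/∂n| = 4.02×10⁻⁵ × 0.920 × 40.0 = 1.48×10⁻³ Pa/m
Isobar spacing: Δn = ΔP/|∂P/∂n| = 400 Pa / 1.48×10⁻³ Pa/m = 270468 m ≈ 270 km

270 km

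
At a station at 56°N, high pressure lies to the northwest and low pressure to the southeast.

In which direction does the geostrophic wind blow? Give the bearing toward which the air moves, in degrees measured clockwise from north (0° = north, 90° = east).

225°

The pressure-gradient force points toward the southeast (bearing 135°).
Geostrophic balance: in the Northern Hemisphere the Coriolis force deflects motion to the right, so the geostrophic wind blows 90° to the right of the pressure-gradient force (low pressure on the left).
Rotating 135° by 90° clockwise gives 225° — the wind blows toward the southwest.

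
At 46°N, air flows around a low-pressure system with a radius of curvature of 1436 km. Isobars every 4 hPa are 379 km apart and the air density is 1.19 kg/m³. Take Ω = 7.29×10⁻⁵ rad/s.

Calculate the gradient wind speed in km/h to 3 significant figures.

Coriolis parameter at 46°N:
f = 2Ω sin φ = 2 × 7.29×10⁻⁵ × sin 46° = 1.05×10⁻⁴ s⁻¹
Pressure gradient: |∂P/∂n| = 400 Pa / 379000 m = 1.06×10⁻³ Pa/m
Geostrophic speed: V_g = |∂P/∂n|/(fρ) = 1.06×10⁻³/(1.05×10⁻⁴ × 1.19) = 8.46 m/s
Around a low, centrifugal force acts outward with Coriolis, so pressure-gradient force balances both:
(1/ρ)|∂P/∂n| = fV + V²/R  →  V² + fR·V − fR·V_g = 0
With fR = 1.05×10⁻⁴ × 1436×10³ m = 151 m/s:
V = [−fR + √((fR)² + 4 fR V_g)]/2 = [−151 + √(151² + 4×151×8.46)]/2 = 8.03 m/s
Subgeostrophic (V < V_g = 8.46 m/s), as expected around a low.
Converting: 8.03 m/s × 3.6 = 28.9 km/h

28.9 km/h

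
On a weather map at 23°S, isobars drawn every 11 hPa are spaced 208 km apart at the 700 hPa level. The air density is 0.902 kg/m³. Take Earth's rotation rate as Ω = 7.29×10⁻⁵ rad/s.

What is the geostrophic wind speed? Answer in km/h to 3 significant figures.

371 km/h

Coriolis parameter at 23°S:
f = 2Ω sin φ = 2 × 7.29×10⁻⁵ × sin 23° = 5.70×10⁻⁵ s⁻¹
Pressure gradient: |∂P/∂n| = 1100 Pa / 208000 m = 5.29×10⁻³ Pa/m
Geostrophic balance (pressure-gradient force = Coriolis force):
V_g = (1/(fρ)) |∂P/∂n| = 5.29×10⁻³ / (5.70×10⁻⁵ × 0.902) = 103 m/s
Converting: 103 m/s × 3.6 = 371 km/h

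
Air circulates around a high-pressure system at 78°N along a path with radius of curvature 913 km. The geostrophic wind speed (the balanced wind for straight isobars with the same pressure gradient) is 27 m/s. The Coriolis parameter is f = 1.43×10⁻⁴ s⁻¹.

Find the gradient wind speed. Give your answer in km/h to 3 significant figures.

Around a high, pressure-gradient force acts outward with centrifugal, so Coriolis balances both:
fV = (1/ρ)|∂P/∂n| + V²/R  →  V² − fR·V + fR·V_g = 0
With fR = 1.43×10⁻⁴ × 913×10³ m = 131 m/s:
V = [fR − √((fR)² − 4 fR V_g)]/2 = [131 − √(131² − 4×131×27)]/2 = 38.1 m/s
Supergeostrophic (V > V_g = 27 m/s), as expected around a high.
Converting: 38.1 m/s × 3.6 = 137 km/h

137 km/h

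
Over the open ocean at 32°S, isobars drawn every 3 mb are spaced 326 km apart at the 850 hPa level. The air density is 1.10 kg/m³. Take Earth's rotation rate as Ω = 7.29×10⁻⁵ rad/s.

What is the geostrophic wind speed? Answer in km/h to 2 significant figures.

Coriolis parameter at 32°S:
f = 2Ω sin φ = 2 × 7.29×10⁻⁵ × sin 32° = 7.73×10⁻⁵ s⁻¹
Pressure gradient: |∂P/∂n| = 300 Pa / 326000 m = 9.20×10⁻⁴ Pa/m
Geostrophic balance (pressure-gradient force = Coriolis force):
V_g = (1/(fρ)) |∂P/∂n| = 9.20×10⁻⁴ / (7.73×10⁻⁵ × 1.10) = 10.8 m/s
Converting: 10.8 m/s × 3.6 = 39 km/h

39 km/h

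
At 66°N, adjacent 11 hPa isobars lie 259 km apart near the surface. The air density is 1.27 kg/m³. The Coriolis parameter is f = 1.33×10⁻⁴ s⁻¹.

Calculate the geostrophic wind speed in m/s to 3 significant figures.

Pressure gradient: |∂P/∂n| = 1100 Pa / 259000 m = 4.25×10⁻³ Pa/m
Geostrophic balance (pressure-gradient force = Coriolis force):
V_g = (1/(fρ)) |∂P/∂n| = 4.25×10⁻³ / (1.33×10⁻⁴ × 1.27) = 25.1 m/s

25.1 m/s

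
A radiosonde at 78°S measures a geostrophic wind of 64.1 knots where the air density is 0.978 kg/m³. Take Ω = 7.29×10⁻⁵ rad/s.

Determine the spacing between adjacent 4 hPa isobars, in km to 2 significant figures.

87 km

Coriolis parameter at 78°S:
f = 2Ω sin φ = 2 × 7.29×10⁻⁵ × sin 78° = 1.43×10⁻⁴ s⁻¹
Wind speed in SI: 64.1 knots = 33.0 m/s
Geostrophic balance rearranged: |∂P/∂n| = f ρ V_g
|∂P/∂n| = 1.43×10⁻⁴ × 0.978 × 33.0 = 4.60×10⁻³ Pa/m
Isobar spacing: Δn = ΔP/|∂P/∂n| = 400 Pa / 4.60×10⁻³ Pa/m = 86969 m ≈ 87 km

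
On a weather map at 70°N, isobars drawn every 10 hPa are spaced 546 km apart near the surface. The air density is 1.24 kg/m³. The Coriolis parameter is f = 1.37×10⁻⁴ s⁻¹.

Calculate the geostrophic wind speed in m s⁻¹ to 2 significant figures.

11 m s⁻¹

Pressure gradient: |∂P/∂n| = 1000 Pa / 546000 m = 1.83×10⁻³ Pa/m
Geostrophic balance (pressure-gradient force = Coriolis force):
V_g = (1/(fρ)) |∂P/∂n| = 1.83×10⁻³ / (1.37×10⁻⁴ × 1.24) = 10.8 m/s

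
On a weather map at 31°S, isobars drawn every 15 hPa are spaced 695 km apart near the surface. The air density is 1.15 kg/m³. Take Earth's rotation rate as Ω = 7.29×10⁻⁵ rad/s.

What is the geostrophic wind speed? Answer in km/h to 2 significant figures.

Coriolis parameter at 31°S:
f = 2Ω sin φ = 2 × 7.29×10⁻⁵ × sin 31° = 7.51×10⁻⁵ s⁻¹
Pressure gradient: |∂P/∂n| = 1500 Pa / 695000 m = 2.16×10⁻³ Pa/m
Geostrophic balance (pressure-gradient force = Coriolis force):
V_g = (1/(fρ)) |∂P/∂n| = 2.16×10⁻³ / (7.51×10⁻⁵ × 1.15) = 25.0 m/s
Converting: 25.0 m/s × 3.6 = 90 km/h

90 km/h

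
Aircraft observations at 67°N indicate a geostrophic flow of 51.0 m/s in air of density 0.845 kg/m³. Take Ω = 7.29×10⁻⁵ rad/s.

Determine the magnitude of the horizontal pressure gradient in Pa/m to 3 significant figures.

Coriolis parameter at 67°N:
f = 2Ω sin φ = 2 × 7.29×10⁻⁵ × sin 67° = 1.34×10⁻⁴ s⁻¹
Geostrophic balance rearranged: |∂P/∂n| = f ρ V_g
|∂P/∂n| = 1.34×10⁻⁴ × 0.845 × 51.0 = 5.78×10⁻³ Pa/m

5.78×10⁻³ Pa/m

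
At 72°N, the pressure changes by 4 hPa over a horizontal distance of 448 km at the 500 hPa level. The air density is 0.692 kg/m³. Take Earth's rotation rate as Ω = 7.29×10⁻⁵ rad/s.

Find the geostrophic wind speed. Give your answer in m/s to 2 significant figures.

Coriolis parameter at 72°N:
f = 2Ω sin φ = 2 × 7.29×10⁻⁵ × sin 72° = 1.39×10⁻⁴ s⁻¹
Pressure gradient: |∂P/∂n| = 400 Pa / 448000 m = 8.93×10⁻⁴ Pa/m
Geostrophic balance (pressure-gradient force = Coriolis force):
V_g = (1/(fρ)) |∂P/∂n| = 8.93×10⁻⁴ / (1.39×10⁻⁴ × 0.692) = 9.30 m/s

9.3 m/s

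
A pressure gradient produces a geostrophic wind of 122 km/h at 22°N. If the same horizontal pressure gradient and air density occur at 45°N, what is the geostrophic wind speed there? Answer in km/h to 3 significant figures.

With the same pressure gradient and density, V_g ∝ 1/f ∝ 1/sin φ.
V₂ = V₁ · sin φ₁ / sin φ₂ = 122 × sin 22° / sin 45°
V₂ = 122 × 0.3746/0.7071 = 64.6 km/h

64.6 km/h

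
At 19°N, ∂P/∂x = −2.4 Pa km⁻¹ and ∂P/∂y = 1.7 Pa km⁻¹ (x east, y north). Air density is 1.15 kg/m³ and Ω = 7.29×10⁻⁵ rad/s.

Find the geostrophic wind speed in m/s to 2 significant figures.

Coriolis parameter at 19°N:
f = 2Ω sin φ = 2 × 7.29×10⁻⁵ × sin 19° = 4.75×10⁻⁵ s⁻¹
Component geostrophic relations (x east, y north):
u_g = −(1/(fρ)) ∂P/∂y,  v_g = (1/(fρ)) ∂P/∂x
u_g = −(1.7×10⁻³)/(4.75×10⁻⁵ × 1.15) = −31.1 m/s;  v_g = (−2.4×10⁻³)/(4.75×10⁻⁵ × 1.15) = −44.0 m/s
|V_g| = √(u_g² + v_g²) = 53.9 m/s

54 m/s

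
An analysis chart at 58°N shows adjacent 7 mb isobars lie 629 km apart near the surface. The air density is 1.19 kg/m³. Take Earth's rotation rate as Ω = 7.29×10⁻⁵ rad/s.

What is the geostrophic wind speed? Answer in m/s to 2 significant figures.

7.6 m/s

Coriolis parameter at 58°N:
f = 2Ω sin φ = 2 × 7.29×10⁻⁵ × sin 58° = 1.24×10⁻⁴ s⁻¹
Pressure gradient: |∂P/∂n| = 700 Pa / 629000 m = 1.11×10⁻³ Pa/m
Geostrophic balance (pressure-gradient force = Coriolis force):
V_g = (1/(fρ)) |∂P/∂n| = 1.11×10⁻³ / (1.24×10⁻⁴ × 1.19) = 7.56 m/s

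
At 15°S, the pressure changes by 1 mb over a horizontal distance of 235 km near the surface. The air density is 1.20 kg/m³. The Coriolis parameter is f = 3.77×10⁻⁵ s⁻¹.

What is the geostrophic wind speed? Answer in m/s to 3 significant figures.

Pressure gradient: |∂P/∂n| = 100 Pa / 235000 m = 4.26×10⁻⁴ Pa/m
Geostrophic balance (pressure-gradient force = Coriolis force):
V_g = (1/(fρ)) |∂P/∂n| = 4.26×10⁻⁴ / (3.77×10⁻⁵ × 1.20) = 9.41 m/s

9.41 m/s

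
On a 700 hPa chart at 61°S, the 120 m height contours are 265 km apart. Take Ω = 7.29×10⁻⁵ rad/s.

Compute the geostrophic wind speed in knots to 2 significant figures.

68 knots

Coriolis parameter at 61°S:
f = 2Ω sin φ = 2 × 7.29×10⁻⁵ × sin 61° = 1.28×10⁻⁴ s⁻¹
Height gradient: |∂Z/∂n| = 120 m / 265000 m = 4.53×10⁻⁴
On a pressure surface, geostrophic balance gives V_g = (g/f)|∂Z/∂n|:
V_g = 9.81 × 4.53×10⁻⁴ / 1.28×10⁻⁴ = 34.8 m/s
Converting: 34.8 m/s × 1.944 = 68 knots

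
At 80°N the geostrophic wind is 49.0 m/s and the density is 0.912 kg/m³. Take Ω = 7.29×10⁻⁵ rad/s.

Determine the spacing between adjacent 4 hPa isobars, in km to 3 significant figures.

62.3 km

Coriolis parameter at 80°N:
f = 2Ω sin φ = 2 × 7.29×10⁻⁵ × sin 80° = 1.44×10⁻⁴ s⁻¹
Geostrophic balance rearranged: |∂P/∂n| = f ρ V_g
|∂P/∂n| = 1.44×10⁻⁴ × 0.912 × 49.0 = 6.42×10⁻³ Pa/m
Isobar spacing: Δn = ΔP/|∂P/∂n| = 400 Pa / 6.42×10⁻³ Pa/m = 62339 m ≈ 62.3 km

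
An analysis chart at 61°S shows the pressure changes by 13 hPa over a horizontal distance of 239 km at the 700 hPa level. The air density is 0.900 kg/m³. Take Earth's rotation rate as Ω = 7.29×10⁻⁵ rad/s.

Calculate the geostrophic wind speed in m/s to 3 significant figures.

47.4 m/s

Coriolis parameter at 61°S:
f = 2Ω sin φ = 2 × 7.29×10⁻⁵ × sin 61° = 1.28×10⁻⁴ s⁻¹
Pressure gradient: |∂P/∂n| = 1300 Pa / 239000 m = 5.44×10⁻³ Pa/m
Geostrophic balance (pressure-gradient force = Coriolis force):
V_g = (1/(fρ)) |∂P/∂n| = 5.44×10⁻³ / (1.28×10⁻⁴ × 0.900) = 47.4 m/s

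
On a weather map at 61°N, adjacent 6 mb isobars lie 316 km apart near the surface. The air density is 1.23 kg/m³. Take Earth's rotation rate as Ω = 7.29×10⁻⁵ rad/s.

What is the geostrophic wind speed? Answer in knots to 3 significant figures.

23.5 knots

Coriolis parameter at 61°N:
f = 2Ω sin φ = 2 × 7.29×10⁻⁵ × sin 61° = 1.28×10⁻⁴ s⁻¹
Pressure gradient: |∂P/∂n| = 600 Pa / 316000 m = 1.90×10⁻³ Pa/m
Geostrophic balance (pressure-gradient force = Coriolis force):
V_g = (1/(fρ)) |∂P/∂n| = 1.90×10⁻³ / (1.28×10⁻⁴ × 1.23) = 12.1 m/s
Converting: 12.1 m/s × 1.944 = 23.5 knots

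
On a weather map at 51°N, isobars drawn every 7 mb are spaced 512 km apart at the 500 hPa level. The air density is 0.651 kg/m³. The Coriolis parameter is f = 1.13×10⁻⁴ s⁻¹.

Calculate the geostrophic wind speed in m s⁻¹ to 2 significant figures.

19 m s⁻¹

Pressure gradient: |∂P/∂n| = 700 Pa / 512000 m = 1.37×10⁻³ Pa/m
Geostrophic balance (pressure-gradient force = Coriolis force):
V_g = (1/(fρ)) |∂P/∂n| = 1.37×10⁻³ / (1.13×10⁻⁴ × 0.651) = 18.6 m/s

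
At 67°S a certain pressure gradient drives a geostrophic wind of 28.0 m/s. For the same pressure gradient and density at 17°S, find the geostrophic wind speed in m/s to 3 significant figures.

88.2 m/s

With the same pressure gradient and density, V_g ∝ 1/f ∝ 1/sin φ.
V₂ = V₁ · sin φ₁ / sin φ₂ = 28.0 × sin 67° / sin 17°
V₂ = 28.0 × 0.9205/0.2924 = 88.2 m/s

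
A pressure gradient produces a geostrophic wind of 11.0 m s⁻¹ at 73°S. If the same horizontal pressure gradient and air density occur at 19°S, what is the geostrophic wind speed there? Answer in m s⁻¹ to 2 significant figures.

With the same pressure gradient and density, V_g ∝ 1/f ∝ 1/sin φ.
V₂ = V₁ · sin φ₁ / sin φ₂ = 11.0 × sin 73° / sin 19°
V₂ = 11.0 × 0.9563/0.3256 = 32 m s⁻¹

32 m s⁻¹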